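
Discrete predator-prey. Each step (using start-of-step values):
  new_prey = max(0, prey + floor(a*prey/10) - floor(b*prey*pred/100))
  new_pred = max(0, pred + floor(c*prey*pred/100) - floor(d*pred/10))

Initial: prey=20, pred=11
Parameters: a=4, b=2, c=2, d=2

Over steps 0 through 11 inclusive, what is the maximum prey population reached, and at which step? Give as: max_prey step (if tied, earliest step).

Step 1: prey: 20+8-4=24; pred: 11+4-2=13
Step 2: prey: 24+9-6=27; pred: 13+6-2=17
Step 3: prey: 27+10-9=28; pred: 17+9-3=23
Step 4: prey: 28+11-12=27; pred: 23+12-4=31
Step 5: prey: 27+10-16=21; pred: 31+16-6=41
Step 6: prey: 21+8-17=12; pred: 41+17-8=50
Step 7: prey: 12+4-12=4; pred: 50+12-10=52
Step 8: prey: 4+1-4=1; pred: 52+4-10=46
Step 9: prey: 1+0-0=1; pred: 46+0-9=37
Step 10: prey: 1+0-0=1; pred: 37+0-7=30
Step 11: prey: 1+0-0=1; pred: 30+0-6=24
Max prey = 28 at step 3

Answer: 28 3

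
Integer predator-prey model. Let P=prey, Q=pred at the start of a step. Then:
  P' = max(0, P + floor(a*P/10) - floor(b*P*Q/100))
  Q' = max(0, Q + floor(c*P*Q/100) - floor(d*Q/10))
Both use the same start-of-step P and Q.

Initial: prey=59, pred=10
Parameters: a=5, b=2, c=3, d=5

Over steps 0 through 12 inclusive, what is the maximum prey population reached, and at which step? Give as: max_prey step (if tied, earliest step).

Answer: 82 2

Derivation:
Step 1: prey: 59+29-11=77; pred: 10+17-5=22
Step 2: prey: 77+38-33=82; pred: 22+50-11=61
Step 3: prey: 82+41-100=23; pred: 61+150-30=181
Step 4: prey: 23+11-83=0; pred: 181+124-90=215
Step 5: prey: 0+0-0=0; pred: 215+0-107=108
Step 6: prey: 0+0-0=0; pred: 108+0-54=54
Step 7: prey: 0+0-0=0; pred: 54+0-27=27
Step 8: prey: 0+0-0=0; pred: 27+0-13=14
Step 9: prey: 0+0-0=0; pred: 14+0-7=7
Step 10: prey: 0+0-0=0; pred: 7+0-3=4
Step 11: prey: 0+0-0=0; pred: 4+0-2=2
Step 12: prey: 0+0-0=0; pred: 2+0-1=1
Max prey = 82 at step 2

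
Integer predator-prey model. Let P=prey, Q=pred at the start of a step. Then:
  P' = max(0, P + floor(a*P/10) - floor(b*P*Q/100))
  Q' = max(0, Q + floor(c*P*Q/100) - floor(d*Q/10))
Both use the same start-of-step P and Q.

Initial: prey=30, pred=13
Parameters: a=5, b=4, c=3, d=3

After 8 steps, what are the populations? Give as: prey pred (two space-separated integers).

Step 1: prey: 30+15-15=30; pred: 13+11-3=21
Step 2: prey: 30+15-25=20; pred: 21+18-6=33
Step 3: prey: 20+10-26=4; pred: 33+19-9=43
Step 4: prey: 4+2-6=0; pred: 43+5-12=36
Step 5: prey: 0+0-0=0; pred: 36+0-10=26
Step 6: prey: 0+0-0=0; pred: 26+0-7=19
Step 7: prey: 0+0-0=0; pred: 19+0-5=14
Step 8: prey: 0+0-0=0; pred: 14+0-4=10

Answer: 0 10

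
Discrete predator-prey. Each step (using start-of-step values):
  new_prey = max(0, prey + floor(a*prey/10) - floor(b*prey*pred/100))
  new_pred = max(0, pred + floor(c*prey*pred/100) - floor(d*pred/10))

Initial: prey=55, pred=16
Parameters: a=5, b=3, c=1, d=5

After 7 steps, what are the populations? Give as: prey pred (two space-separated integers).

Step 1: prey: 55+27-26=56; pred: 16+8-8=16
Step 2: prey: 56+28-26=58; pred: 16+8-8=16
Step 3: prey: 58+29-27=60; pred: 16+9-8=17
Step 4: prey: 60+30-30=60; pred: 17+10-8=19
Step 5: prey: 60+30-34=56; pred: 19+11-9=21
Step 6: prey: 56+28-35=49; pred: 21+11-10=22
Step 7: prey: 49+24-32=41; pred: 22+10-11=21

Answer: 41 21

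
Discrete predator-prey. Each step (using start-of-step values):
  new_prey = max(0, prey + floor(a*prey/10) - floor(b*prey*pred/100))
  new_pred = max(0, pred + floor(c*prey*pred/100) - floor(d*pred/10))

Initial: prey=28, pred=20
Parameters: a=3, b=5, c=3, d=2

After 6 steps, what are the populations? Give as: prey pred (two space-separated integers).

Step 1: prey: 28+8-28=8; pred: 20+16-4=32
Step 2: prey: 8+2-12=0; pred: 32+7-6=33
Step 3: prey: 0+0-0=0; pred: 33+0-6=27
Step 4: prey: 0+0-0=0; pred: 27+0-5=22
Step 5: prey: 0+0-0=0; pred: 22+0-4=18
Step 6: prey: 0+0-0=0; pred: 18+0-3=15

Answer: 0 15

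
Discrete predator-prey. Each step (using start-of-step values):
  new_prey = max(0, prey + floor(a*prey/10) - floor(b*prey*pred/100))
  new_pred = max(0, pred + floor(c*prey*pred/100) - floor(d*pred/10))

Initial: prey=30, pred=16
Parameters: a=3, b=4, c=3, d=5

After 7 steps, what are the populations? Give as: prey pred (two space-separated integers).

Step 1: prey: 30+9-19=20; pred: 16+14-8=22
Step 2: prey: 20+6-17=9; pred: 22+13-11=24
Step 3: prey: 9+2-8=3; pred: 24+6-12=18
Step 4: prey: 3+0-2=1; pred: 18+1-9=10
Step 5: prey: 1+0-0=1; pred: 10+0-5=5
Step 6: prey: 1+0-0=1; pred: 5+0-2=3
Step 7: prey: 1+0-0=1; pred: 3+0-1=2

Answer: 1 2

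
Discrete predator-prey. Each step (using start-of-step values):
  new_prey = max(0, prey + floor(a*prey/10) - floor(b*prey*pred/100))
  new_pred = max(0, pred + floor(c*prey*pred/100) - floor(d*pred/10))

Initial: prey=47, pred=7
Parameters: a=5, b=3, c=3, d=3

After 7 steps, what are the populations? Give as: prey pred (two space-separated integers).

Answer: 0 52

Derivation:
Step 1: prey: 47+23-9=61; pred: 7+9-2=14
Step 2: prey: 61+30-25=66; pred: 14+25-4=35
Step 3: prey: 66+33-69=30; pred: 35+69-10=94
Step 4: prey: 30+15-84=0; pred: 94+84-28=150
Step 5: prey: 0+0-0=0; pred: 150+0-45=105
Step 6: prey: 0+0-0=0; pred: 105+0-31=74
Step 7: prey: 0+0-0=0; pred: 74+0-22=52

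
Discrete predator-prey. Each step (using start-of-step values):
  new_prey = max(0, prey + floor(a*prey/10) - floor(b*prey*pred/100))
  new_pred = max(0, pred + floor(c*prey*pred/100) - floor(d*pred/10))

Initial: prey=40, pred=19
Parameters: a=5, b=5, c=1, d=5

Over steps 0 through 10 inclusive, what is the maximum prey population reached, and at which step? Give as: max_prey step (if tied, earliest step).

Answer: 120 10

Derivation:
Step 1: prey: 40+20-38=22; pred: 19+7-9=17
Step 2: prey: 22+11-18=15; pred: 17+3-8=12
Step 3: prey: 15+7-9=13; pred: 12+1-6=7
Step 4: prey: 13+6-4=15; pred: 7+0-3=4
Step 5: prey: 15+7-3=19; pred: 4+0-2=2
Step 6: prey: 19+9-1=27; pred: 2+0-1=1
Step 7: prey: 27+13-1=39; pred: 1+0-0=1
Step 8: prey: 39+19-1=57; pred: 1+0-0=1
Step 9: prey: 57+28-2=83; pred: 1+0-0=1
Step 10: prey: 83+41-4=120; pred: 1+0-0=1
Max prey = 120 at step 10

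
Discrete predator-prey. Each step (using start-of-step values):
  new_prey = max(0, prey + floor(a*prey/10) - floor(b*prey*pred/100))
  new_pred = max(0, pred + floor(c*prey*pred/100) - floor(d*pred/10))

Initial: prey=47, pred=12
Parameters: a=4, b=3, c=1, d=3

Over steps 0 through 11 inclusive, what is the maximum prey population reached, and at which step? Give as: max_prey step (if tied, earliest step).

Answer: 49 1

Derivation:
Step 1: prey: 47+18-16=49; pred: 12+5-3=14
Step 2: prey: 49+19-20=48; pred: 14+6-4=16
Step 3: prey: 48+19-23=44; pred: 16+7-4=19
Step 4: prey: 44+17-25=36; pred: 19+8-5=22
Step 5: prey: 36+14-23=27; pred: 22+7-6=23
Step 6: prey: 27+10-18=19; pred: 23+6-6=23
Step 7: prey: 19+7-13=13; pred: 23+4-6=21
Step 8: prey: 13+5-8=10; pred: 21+2-6=17
Step 9: prey: 10+4-5=9; pred: 17+1-5=13
Step 10: prey: 9+3-3=9; pred: 13+1-3=11
Step 11: prey: 9+3-2=10; pred: 11+0-3=8
Max prey = 49 at step 1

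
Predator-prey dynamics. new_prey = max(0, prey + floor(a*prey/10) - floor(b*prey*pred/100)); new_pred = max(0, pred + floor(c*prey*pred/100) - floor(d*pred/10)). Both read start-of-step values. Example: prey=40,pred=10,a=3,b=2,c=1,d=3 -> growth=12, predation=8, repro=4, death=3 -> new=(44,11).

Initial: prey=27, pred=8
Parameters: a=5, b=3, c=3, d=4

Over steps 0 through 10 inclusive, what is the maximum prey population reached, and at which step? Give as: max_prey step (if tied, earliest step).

Answer: 40 2

Derivation:
Step 1: prey: 27+13-6=34; pred: 8+6-3=11
Step 2: prey: 34+17-11=40; pred: 11+11-4=18
Step 3: prey: 40+20-21=39; pred: 18+21-7=32
Step 4: prey: 39+19-37=21; pred: 32+37-12=57
Step 5: prey: 21+10-35=0; pred: 57+35-22=70
Step 6: prey: 0+0-0=0; pred: 70+0-28=42
Step 7: prey: 0+0-0=0; pred: 42+0-16=26
Step 8: prey: 0+0-0=0; pred: 26+0-10=16
Step 9: prey: 0+0-0=0; pred: 16+0-6=10
Step 10: prey: 0+0-0=0; pred: 10+0-4=6
Max prey = 40 at step 2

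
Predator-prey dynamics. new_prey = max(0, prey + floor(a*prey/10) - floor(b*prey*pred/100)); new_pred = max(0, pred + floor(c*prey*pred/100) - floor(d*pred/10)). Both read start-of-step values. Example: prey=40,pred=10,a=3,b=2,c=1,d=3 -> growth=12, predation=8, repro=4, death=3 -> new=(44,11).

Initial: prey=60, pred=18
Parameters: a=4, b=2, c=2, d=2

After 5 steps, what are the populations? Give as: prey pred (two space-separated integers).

Answer: 0 80

Derivation:
Step 1: prey: 60+24-21=63; pred: 18+21-3=36
Step 2: prey: 63+25-45=43; pred: 36+45-7=74
Step 3: prey: 43+17-63=0; pred: 74+63-14=123
Step 4: prey: 0+0-0=0; pred: 123+0-24=99
Step 5: prey: 0+0-0=0; pred: 99+0-19=80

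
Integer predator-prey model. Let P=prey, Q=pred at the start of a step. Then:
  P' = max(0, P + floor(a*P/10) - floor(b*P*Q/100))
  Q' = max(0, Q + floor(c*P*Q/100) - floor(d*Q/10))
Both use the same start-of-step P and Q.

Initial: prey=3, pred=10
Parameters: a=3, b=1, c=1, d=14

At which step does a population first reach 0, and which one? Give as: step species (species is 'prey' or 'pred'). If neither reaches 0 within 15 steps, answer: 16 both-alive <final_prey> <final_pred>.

Step 1: prey: 3+0-0=3; pred: 10+0-14=0
First extinction: pred at step 1

Answer: 1 pred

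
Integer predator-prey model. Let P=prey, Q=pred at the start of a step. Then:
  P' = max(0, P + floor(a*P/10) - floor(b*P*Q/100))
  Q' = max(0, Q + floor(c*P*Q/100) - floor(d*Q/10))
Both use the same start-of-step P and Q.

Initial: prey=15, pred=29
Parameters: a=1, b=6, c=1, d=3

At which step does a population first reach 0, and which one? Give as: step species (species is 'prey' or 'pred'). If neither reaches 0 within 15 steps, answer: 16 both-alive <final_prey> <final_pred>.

Step 1: prey: 15+1-26=0; pred: 29+4-8=25
First extinction: prey at step 1

Answer: 1 prey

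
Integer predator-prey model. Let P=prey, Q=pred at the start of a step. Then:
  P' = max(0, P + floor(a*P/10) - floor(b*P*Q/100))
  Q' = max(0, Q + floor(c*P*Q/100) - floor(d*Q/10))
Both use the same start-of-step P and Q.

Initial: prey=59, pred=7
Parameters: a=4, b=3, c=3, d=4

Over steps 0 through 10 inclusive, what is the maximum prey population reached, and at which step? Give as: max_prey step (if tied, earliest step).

Answer: 70 1

Derivation:
Step 1: prey: 59+23-12=70; pred: 7+12-2=17
Step 2: prey: 70+28-35=63; pred: 17+35-6=46
Step 3: prey: 63+25-86=2; pred: 46+86-18=114
Step 4: prey: 2+0-6=0; pred: 114+6-45=75
Step 5: prey: 0+0-0=0; pred: 75+0-30=45
Step 6: prey: 0+0-0=0; pred: 45+0-18=27
Step 7: prey: 0+0-0=0; pred: 27+0-10=17
Step 8: prey: 0+0-0=0; pred: 17+0-6=11
Step 9: prey: 0+0-0=0; pred: 11+0-4=7
Step 10: prey: 0+0-0=0; pred: 7+0-2=5
Max prey = 70 at step 1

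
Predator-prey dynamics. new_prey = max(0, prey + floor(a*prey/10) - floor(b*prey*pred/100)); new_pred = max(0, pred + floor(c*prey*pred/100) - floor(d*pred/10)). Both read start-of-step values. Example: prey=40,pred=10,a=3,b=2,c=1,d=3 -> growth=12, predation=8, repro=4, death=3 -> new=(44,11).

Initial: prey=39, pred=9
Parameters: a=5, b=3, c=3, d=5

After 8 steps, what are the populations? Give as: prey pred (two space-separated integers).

Step 1: prey: 39+19-10=48; pred: 9+10-4=15
Step 2: prey: 48+24-21=51; pred: 15+21-7=29
Step 3: prey: 51+25-44=32; pred: 29+44-14=59
Step 4: prey: 32+16-56=0; pred: 59+56-29=86
Step 5: prey: 0+0-0=0; pred: 86+0-43=43
Step 6: prey: 0+0-0=0; pred: 43+0-21=22
Step 7: prey: 0+0-0=0; pred: 22+0-11=11
Step 8: prey: 0+0-0=0; pred: 11+0-5=6

Answer: 0 6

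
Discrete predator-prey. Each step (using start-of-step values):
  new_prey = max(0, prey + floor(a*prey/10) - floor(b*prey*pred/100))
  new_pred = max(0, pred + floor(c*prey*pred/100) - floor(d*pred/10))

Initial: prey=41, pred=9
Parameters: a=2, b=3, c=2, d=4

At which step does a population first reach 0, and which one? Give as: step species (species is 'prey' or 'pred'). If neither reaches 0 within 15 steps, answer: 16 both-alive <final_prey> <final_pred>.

Step 1: prey: 41+8-11=38; pred: 9+7-3=13
Step 2: prey: 38+7-14=31; pred: 13+9-5=17
Step 3: prey: 31+6-15=22; pred: 17+10-6=21
Step 4: prey: 22+4-13=13; pred: 21+9-8=22
Step 5: prey: 13+2-8=7; pred: 22+5-8=19
Step 6: prey: 7+1-3=5; pred: 19+2-7=14
Step 7: prey: 5+1-2=4; pred: 14+1-5=10
Step 8: prey: 4+0-1=3; pred: 10+0-4=6
Step 9: prey: 3+0-0=3; pred: 6+0-2=4
Step 10: prey: 3+0-0=3; pred: 4+0-1=3
Step 11: prey: 3+0-0=3; pred: 3+0-1=2
Step 12: prey: 3+0-0=3; pred: 2+0-0=2
Steps 13-15: state stable at prey=3, pred=2 (no change)
No extinction within 15 steps

Answer: 16 both-alive 3 2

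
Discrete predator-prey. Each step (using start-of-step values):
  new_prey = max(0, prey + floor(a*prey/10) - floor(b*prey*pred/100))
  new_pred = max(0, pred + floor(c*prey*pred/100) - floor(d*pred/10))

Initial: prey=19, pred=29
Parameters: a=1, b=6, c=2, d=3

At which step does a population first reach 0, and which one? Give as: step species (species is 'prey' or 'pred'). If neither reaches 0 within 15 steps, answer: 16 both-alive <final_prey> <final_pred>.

Answer: 1 prey

Derivation:
Step 1: prey: 19+1-33=0; pred: 29+11-8=32
First extinction: prey at step 1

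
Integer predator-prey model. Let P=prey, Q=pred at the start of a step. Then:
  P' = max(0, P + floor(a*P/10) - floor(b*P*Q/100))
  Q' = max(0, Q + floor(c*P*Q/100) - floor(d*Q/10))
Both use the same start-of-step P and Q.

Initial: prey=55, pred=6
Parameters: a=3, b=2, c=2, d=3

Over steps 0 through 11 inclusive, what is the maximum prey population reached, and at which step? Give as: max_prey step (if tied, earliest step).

Answer: 70 2

Derivation:
Step 1: prey: 55+16-6=65; pred: 6+6-1=11
Step 2: prey: 65+19-14=70; pred: 11+14-3=22
Step 3: prey: 70+21-30=61; pred: 22+30-6=46
Step 4: prey: 61+18-56=23; pred: 46+56-13=89
Step 5: prey: 23+6-40=0; pred: 89+40-26=103
Step 6: prey: 0+0-0=0; pred: 103+0-30=73
Step 7: prey: 0+0-0=0; pred: 73+0-21=52
Step 8: prey: 0+0-0=0; pred: 52+0-15=37
Step 9: prey: 0+0-0=0; pred: 37+0-11=26
Step 10: prey: 0+0-0=0; pred: 26+0-7=19
Step 11: prey: 0+0-0=0; pred: 19+0-5=14
Max prey = 70 at step 2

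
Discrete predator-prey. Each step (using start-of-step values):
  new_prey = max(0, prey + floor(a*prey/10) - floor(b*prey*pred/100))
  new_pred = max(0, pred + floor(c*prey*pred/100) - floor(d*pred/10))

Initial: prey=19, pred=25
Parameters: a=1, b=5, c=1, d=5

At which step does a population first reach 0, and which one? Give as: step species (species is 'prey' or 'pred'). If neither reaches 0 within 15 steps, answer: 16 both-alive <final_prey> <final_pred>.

Answer: 1 prey

Derivation:
Step 1: prey: 19+1-23=0; pred: 25+4-12=17
First extinction: prey at step 1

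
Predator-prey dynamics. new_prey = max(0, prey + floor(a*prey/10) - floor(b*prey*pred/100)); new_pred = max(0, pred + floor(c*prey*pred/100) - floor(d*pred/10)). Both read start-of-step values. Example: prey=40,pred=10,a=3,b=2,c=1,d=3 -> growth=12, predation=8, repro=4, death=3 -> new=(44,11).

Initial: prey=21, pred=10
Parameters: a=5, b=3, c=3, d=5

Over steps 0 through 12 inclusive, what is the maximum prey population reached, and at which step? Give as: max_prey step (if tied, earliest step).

Step 1: prey: 21+10-6=25; pred: 10+6-5=11
Step 2: prey: 25+12-8=29; pred: 11+8-5=14
Step 3: prey: 29+14-12=31; pred: 14+12-7=19
Step 4: prey: 31+15-17=29; pred: 19+17-9=27
Step 5: prey: 29+14-23=20; pred: 27+23-13=37
Step 6: prey: 20+10-22=8; pred: 37+22-18=41
Step 7: prey: 8+4-9=3; pred: 41+9-20=30
Step 8: prey: 3+1-2=2; pred: 30+2-15=17
Step 9: prey: 2+1-1=2; pred: 17+1-8=10
Step 10: prey: 2+1-0=3; pred: 10+0-5=5
Step 11: prey: 3+1-0=4; pred: 5+0-2=3
Step 12: prey: 4+2-0=6; pred: 3+0-1=2
Max prey = 31 at step 3

Answer: 31 3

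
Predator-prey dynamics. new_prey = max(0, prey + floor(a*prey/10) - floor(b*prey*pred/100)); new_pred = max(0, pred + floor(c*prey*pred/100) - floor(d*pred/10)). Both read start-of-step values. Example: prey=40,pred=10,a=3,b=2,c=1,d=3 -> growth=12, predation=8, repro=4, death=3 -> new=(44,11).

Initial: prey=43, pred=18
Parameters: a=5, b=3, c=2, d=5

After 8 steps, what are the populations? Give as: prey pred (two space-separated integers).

Step 1: prey: 43+21-23=41; pred: 18+15-9=24
Step 2: prey: 41+20-29=32; pred: 24+19-12=31
Step 3: prey: 32+16-29=19; pred: 31+19-15=35
Step 4: prey: 19+9-19=9; pred: 35+13-17=31
Step 5: prey: 9+4-8=5; pred: 31+5-15=21
Step 6: prey: 5+2-3=4; pred: 21+2-10=13
Step 7: prey: 4+2-1=5; pred: 13+1-6=8
Step 8: prey: 5+2-1=6; pred: 8+0-4=4

Answer: 6 4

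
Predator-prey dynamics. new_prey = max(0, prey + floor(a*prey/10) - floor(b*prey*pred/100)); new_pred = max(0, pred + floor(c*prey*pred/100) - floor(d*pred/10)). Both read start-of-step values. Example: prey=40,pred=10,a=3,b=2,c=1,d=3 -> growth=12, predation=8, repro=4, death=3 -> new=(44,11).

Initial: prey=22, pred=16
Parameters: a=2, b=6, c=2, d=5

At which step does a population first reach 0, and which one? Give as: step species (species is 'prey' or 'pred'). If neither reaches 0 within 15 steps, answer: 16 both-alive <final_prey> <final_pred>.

Step 1: prey: 22+4-21=5; pred: 16+7-8=15
Step 2: prey: 5+1-4=2; pred: 15+1-7=9
Step 3: prey: 2+0-1=1; pred: 9+0-4=5
Step 4: prey: 1+0-0=1; pred: 5+0-2=3
Step 5: prey: 1+0-0=1; pred: 3+0-1=2
Step 6: prey: 1+0-0=1; pred: 2+0-1=1
Step 7: prey: 1+0-0=1; pred: 1+0-0=1
Steps 8-15: state stable at prey=1, pred=1 (no change)
No extinction within 15 steps

Answer: 16 both-alive 1 1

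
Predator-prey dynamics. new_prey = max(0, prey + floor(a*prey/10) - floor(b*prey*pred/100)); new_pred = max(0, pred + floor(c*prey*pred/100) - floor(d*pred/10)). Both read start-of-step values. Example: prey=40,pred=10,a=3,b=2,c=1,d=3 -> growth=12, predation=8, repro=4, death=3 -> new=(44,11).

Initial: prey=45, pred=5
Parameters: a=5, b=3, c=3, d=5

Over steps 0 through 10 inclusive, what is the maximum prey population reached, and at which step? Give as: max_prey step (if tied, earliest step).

Answer: 75 2

Derivation:
Step 1: prey: 45+22-6=61; pred: 5+6-2=9
Step 2: prey: 61+30-16=75; pred: 9+16-4=21
Step 3: prey: 75+37-47=65; pred: 21+47-10=58
Step 4: prey: 65+32-113=0; pred: 58+113-29=142
Step 5: prey: 0+0-0=0; pred: 142+0-71=71
Step 6: prey: 0+0-0=0; pred: 71+0-35=36
Step 7: prey: 0+0-0=0; pred: 36+0-18=18
Step 8: prey: 0+0-0=0; pred: 18+0-9=9
Step 9: prey: 0+0-0=0; pred: 9+0-4=5
Step 10: prey: 0+0-0=0; pred: 5+0-2=3
Max prey = 75 at step 2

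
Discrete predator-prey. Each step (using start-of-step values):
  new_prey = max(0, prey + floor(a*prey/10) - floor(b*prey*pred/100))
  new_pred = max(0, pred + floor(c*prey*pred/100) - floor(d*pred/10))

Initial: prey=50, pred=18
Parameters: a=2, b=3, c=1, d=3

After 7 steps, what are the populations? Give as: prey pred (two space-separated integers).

Step 1: prey: 50+10-27=33; pred: 18+9-5=22
Step 2: prey: 33+6-21=18; pred: 22+7-6=23
Step 3: prey: 18+3-12=9; pred: 23+4-6=21
Step 4: prey: 9+1-5=5; pred: 21+1-6=16
Step 5: prey: 5+1-2=4; pred: 16+0-4=12
Step 6: prey: 4+0-1=3; pred: 12+0-3=9
Step 7: prey: 3+0-0=3; pred: 9+0-2=7

Answer: 3 7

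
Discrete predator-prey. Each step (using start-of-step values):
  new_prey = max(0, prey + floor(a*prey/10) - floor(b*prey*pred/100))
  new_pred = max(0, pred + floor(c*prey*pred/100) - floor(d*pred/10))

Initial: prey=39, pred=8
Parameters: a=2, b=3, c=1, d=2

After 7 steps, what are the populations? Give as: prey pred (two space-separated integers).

Answer: 12 14

Derivation:
Step 1: prey: 39+7-9=37; pred: 8+3-1=10
Step 2: prey: 37+7-11=33; pred: 10+3-2=11
Step 3: prey: 33+6-10=29; pred: 11+3-2=12
Step 4: prey: 29+5-10=24; pred: 12+3-2=13
Step 5: prey: 24+4-9=19; pred: 13+3-2=14
Step 6: prey: 19+3-7=15; pred: 14+2-2=14
Step 7: prey: 15+3-6=12; pred: 14+2-2=14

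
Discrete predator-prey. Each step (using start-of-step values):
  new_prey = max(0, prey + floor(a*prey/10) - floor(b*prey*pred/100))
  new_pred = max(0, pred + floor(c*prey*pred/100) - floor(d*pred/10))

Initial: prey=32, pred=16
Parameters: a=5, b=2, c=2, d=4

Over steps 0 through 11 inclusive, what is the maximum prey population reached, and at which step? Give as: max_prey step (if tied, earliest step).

Answer: 42 2

Derivation:
Step 1: prey: 32+16-10=38; pred: 16+10-6=20
Step 2: prey: 38+19-15=42; pred: 20+15-8=27
Step 3: prey: 42+21-22=41; pred: 27+22-10=39
Step 4: prey: 41+20-31=30; pred: 39+31-15=55
Step 5: prey: 30+15-33=12; pred: 55+33-22=66
Step 6: prey: 12+6-15=3; pred: 66+15-26=55
Step 7: prey: 3+1-3=1; pred: 55+3-22=36
Step 8: prey: 1+0-0=1; pred: 36+0-14=22
Step 9: prey: 1+0-0=1; pred: 22+0-8=14
Step 10: prey: 1+0-0=1; pred: 14+0-5=9
Step 11: prey: 1+0-0=1; pred: 9+0-3=6
Max prey = 42 at step 2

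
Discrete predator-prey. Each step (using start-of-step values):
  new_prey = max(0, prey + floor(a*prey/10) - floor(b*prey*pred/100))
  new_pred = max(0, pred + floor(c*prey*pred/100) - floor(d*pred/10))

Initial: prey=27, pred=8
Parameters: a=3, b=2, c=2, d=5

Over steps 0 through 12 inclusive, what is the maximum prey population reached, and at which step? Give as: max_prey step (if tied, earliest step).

Answer: 48 5

Derivation:
Step 1: prey: 27+8-4=31; pred: 8+4-4=8
Step 2: prey: 31+9-4=36; pred: 8+4-4=8
Step 3: prey: 36+10-5=41; pred: 8+5-4=9
Step 4: prey: 41+12-7=46; pred: 9+7-4=12
Step 5: prey: 46+13-11=48; pred: 12+11-6=17
Step 6: prey: 48+14-16=46; pred: 17+16-8=25
Step 7: prey: 46+13-23=36; pred: 25+23-12=36
Step 8: prey: 36+10-25=21; pred: 36+25-18=43
Step 9: prey: 21+6-18=9; pred: 43+18-21=40
Step 10: prey: 9+2-7=4; pred: 40+7-20=27
Step 11: prey: 4+1-2=3; pred: 27+2-13=16
Step 12: prey: 3+0-0=3; pred: 16+0-8=8
Max prey = 48 at step 5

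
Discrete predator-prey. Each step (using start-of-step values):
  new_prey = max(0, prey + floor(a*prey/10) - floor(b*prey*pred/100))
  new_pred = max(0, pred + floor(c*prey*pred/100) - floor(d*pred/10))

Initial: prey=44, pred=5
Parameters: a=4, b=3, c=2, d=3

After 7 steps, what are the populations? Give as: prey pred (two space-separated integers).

Answer: 0 38

Derivation:
Step 1: prey: 44+17-6=55; pred: 5+4-1=8
Step 2: prey: 55+22-13=64; pred: 8+8-2=14
Step 3: prey: 64+25-26=63; pred: 14+17-4=27
Step 4: prey: 63+25-51=37; pred: 27+34-8=53
Step 5: prey: 37+14-58=0; pred: 53+39-15=77
Step 6: prey: 0+0-0=0; pred: 77+0-23=54
Step 7: prey: 0+0-0=0; pred: 54+0-16=38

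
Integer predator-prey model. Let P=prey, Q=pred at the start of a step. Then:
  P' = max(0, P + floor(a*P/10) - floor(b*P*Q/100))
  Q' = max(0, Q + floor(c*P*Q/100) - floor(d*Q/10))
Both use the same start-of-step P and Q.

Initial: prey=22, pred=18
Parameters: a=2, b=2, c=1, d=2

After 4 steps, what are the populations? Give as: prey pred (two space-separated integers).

Answer: 12 16

Derivation:
Step 1: prey: 22+4-7=19; pred: 18+3-3=18
Step 2: prey: 19+3-6=16; pred: 18+3-3=18
Step 3: prey: 16+3-5=14; pred: 18+2-3=17
Step 4: prey: 14+2-4=12; pred: 17+2-3=16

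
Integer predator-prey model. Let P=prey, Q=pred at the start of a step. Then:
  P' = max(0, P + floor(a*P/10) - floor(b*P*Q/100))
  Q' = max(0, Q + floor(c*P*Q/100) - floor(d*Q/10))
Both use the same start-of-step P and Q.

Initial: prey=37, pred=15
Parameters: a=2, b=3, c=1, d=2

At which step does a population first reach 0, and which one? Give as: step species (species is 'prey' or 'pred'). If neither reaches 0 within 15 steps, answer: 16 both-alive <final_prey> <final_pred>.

Answer: 16 both-alive 3 4

Derivation:
Step 1: prey: 37+7-16=28; pred: 15+5-3=17
Step 2: prey: 28+5-14=19; pred: 17+4-3=18
Step 3: prey: 19+3-10=12; pred: 18+3-3=18
Step 4: prey: 12+2-6=8; pred: 18+2-3=17
Step 5: prey: 8+1-4=5; pred: 17+1-3=15
Step 6: prey: 5+1-2=4; pred: 15+0-3=12
Step 7: prey: 4+0-1=3; pred: 12+0-2=10
Step 8: prey: 3+0-0=3; pred: 10+0-2=8
Step 9: prey: 3+0-0=3; pred: 8+0-1=7
Step 10: prey: 3+0-0=3; pred: 7+0-1=6
Step 11: prey: 3+0-0=3; pred: 6+0-1=5
Step 12: prey: 3+0-0=3; pred: 5+0-1=4
Step 13: prey: 3+0-0=3; pred: 4+0-0=4
Steps 14-15: state stable at prey=3, pred=4 (no change)
No extinction within 15 steps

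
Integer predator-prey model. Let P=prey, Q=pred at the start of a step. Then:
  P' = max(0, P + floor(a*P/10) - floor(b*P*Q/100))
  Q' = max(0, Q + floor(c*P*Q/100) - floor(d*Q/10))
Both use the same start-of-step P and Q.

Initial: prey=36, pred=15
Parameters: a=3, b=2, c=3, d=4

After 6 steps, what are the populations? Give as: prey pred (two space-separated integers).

Step 1: prey: 36+10-10=36; pred: 15+16-6=25
Step 2: prey: 36+10-18=28; pred: 25+27-10=42
Step 3: prey: 28+8-23=13; pred: 42+35-16=61
Step 4: prey: 13+3-15=1; pred: 61+23-24=60
Step 5: prey: 1+0-1=0; pred: 60+1-24=37
Step 6: prey: 0+0-0=0; pred: 37+0-14=23

Answer: 0 23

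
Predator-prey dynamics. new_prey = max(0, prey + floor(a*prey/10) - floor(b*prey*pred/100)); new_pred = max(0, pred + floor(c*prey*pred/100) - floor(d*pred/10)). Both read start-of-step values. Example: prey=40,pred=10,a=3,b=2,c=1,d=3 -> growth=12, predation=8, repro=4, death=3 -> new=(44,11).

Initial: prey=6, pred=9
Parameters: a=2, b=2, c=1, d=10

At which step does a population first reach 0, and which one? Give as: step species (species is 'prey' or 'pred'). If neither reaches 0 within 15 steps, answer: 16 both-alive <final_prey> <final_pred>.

Step 1: prey: 6+1-1=6; pred: 9+0-9=0
First extinction: pred at step 1

Answer: 1 pred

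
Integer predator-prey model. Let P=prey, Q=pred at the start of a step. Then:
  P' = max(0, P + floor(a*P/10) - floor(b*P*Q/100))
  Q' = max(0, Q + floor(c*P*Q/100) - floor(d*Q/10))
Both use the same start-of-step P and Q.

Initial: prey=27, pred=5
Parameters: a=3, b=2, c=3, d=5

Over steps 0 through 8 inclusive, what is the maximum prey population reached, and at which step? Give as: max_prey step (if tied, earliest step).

Step 1: prey: 27+8-2=33; pred: 5+4-2=7
Step 2: prey: 33+9-4=38; pred: 7+6-3=10
Step 3: prey: 38+11-7=42; pred: 10+11-5=16
Step 4: prey: 42+12-13=41; pred: 16+20-8=28
Step 5: prey: 41+12-22=31; pred: 28+34-14=48
Step 6: prey: 31+9-29=11; pred: 48+44-24=68
Step 7: prey: 11+3-14=0; pred: 68+22-34=56
Step 8: prey: 0+0-0=0; pred: 56+0-28=28
Max prey = 42 at step 3

Answer: 42 3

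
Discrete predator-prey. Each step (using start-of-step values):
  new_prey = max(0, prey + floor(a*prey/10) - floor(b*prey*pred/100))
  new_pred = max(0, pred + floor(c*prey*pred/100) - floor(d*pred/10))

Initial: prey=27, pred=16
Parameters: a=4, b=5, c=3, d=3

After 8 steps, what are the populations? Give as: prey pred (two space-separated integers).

Answer: 0 5

Derivation:
Step 1: prey: 27+10-21=16; pred: 16+12-4=24
Step 2: prey: 16+6-19=3; pred: 24+11-7=28
Step 3: prey: 3+1-4=0; pred: 28+2-8=22
Step 4: prey: 0+0-0=0; pred: 22+0-6=16
Step 5: prey: 0+0-0=0; pred: 16+0-4=12
Step 6: prey: 0+0-0=0; pred: 12+0-3=9
Step 7: prey: 0+0-0=0; pred: 9+0-2=7
Step 8: prey: 0+0-0=0; pred: 7+0-2=5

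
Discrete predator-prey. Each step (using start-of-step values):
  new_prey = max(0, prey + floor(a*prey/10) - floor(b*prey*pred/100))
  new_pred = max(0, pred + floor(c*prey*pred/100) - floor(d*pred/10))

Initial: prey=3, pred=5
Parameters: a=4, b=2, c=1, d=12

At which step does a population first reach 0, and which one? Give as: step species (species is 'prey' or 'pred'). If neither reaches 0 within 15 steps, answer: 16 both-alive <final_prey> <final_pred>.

Step 1: prey: 3+1-0=4; pred: 5+0-6=0
First extinction: pred at step 1

Answer: 1 pred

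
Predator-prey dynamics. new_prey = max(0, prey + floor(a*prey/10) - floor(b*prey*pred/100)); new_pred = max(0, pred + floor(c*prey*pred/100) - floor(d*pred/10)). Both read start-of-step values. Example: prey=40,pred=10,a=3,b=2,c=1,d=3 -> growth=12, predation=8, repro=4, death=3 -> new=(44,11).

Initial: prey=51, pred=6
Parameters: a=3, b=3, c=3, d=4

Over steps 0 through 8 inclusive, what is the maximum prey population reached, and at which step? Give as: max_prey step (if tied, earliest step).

Answer: 57 1

Derivation:
Step 1: prey: 51+15-9=57; pred: 6+9-2=13
Step 2: prey: 57+17-22=52; pred: 13+22-5=30
Step 3: prey: 52+15-46=21; pred: 30+46-12=64
Step 4: prey: 21+6-40=0; pred: 64+40-25=79
Step 5: prey: 0+0-0=0; pred: 79+0-31=48
Step 6: prey: 0+0-0=0; pred: 48+0-19=29
Step 7: prey: 0+0-0=0; pred: 29+0-11=18
Step 8: prey: 0+0-0=0; pred: 18+0-7=11
Max prey = 57 at step 1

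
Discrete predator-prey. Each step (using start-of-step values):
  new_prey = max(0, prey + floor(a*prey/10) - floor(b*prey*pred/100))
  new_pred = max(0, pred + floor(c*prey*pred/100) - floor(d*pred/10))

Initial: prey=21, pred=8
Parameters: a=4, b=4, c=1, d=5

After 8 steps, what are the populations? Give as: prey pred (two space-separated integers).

Step 1: prey: 21+8-6=23; pred: 8+1-4=5
Step 2: prey: 23+9-4=28; pred: 5+1-2=4
Step 3: prey: 28+11-4=35; pred: 4+1-2=3
Step 4: prey: 35+14-4=45; pred: 3+1-1=3
Step 5: prey: 45+18-5=58; pred: 3+1-1=3
Step 6: prey: 58+23-6=75; pred: 3+1-1=3
Step 7: prey: 75+30-9=96; pred: 3+2-1=4
Step 8: prey: 96+38-15=119; pred: 4+3-2=5

Answer: 119 5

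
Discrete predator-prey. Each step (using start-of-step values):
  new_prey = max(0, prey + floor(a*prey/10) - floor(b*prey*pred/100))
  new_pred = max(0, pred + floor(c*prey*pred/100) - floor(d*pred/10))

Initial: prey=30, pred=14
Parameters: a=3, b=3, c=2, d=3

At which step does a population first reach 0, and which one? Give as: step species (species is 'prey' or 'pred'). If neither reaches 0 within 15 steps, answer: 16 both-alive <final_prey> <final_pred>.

Step 1: prey: 30+9-12=27; pred: 14+8-4=18
Step 2: prey: 27+8-14=21; pred: 18+9-5=22
Step 3: prey: 21+6-13=14; pred: 22+9-6=25
Step 4: prey: 14+4-10=8; pred: 25+7-7=25
Step 5: prey: 8+2-6=4; pred: 25+4-7=22
Step 6: prey: 4+1-2=3; pred: 22+1-6=17
Step 7: prey: 3+0-1=2; pred: 17+1-5=13
Step 8: prey: 2+0-0=2; pred: 13+0-3=10
Step 9: prey: 2+0-0=2; pred: 10+0-3=7
Step 10: prey: 2+0-0=2; pred: 7+0-2=5
Step 11: prey: 2+0-0=2; pred: 5+0-1=4
Step 12: prey: 2+0-0=2; pred: 4+0-1=3
Step 13: prey: 2+0-0=2; pred: 3+0-0=3
Steps 14-15: state stable at prey=2, pred=3 (no change)
No extinction within 15 steps

Answer: 16 both-alive 2 3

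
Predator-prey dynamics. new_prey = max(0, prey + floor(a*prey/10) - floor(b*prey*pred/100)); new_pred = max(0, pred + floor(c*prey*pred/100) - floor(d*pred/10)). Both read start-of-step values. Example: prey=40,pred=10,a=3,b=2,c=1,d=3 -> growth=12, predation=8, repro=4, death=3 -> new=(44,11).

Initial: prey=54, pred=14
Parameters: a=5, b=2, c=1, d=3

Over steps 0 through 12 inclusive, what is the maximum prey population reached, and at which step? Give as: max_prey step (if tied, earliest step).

Answer: 80 3

Derivation:
Step 1: prey: 54+27-15=66; pred: 14+7-4=17
Step 2: prey: 66+33-22=77; pred: 17+11-5=23
Step 3: prey: 77+38-35=80; pred: 23+17-6=34
Step 4: prey: 80+40-54=66; pred: 34+27-10=51
Step 5: prey: 66+33-67=32; pred: 51+33-15=69
Step 6: prey: 32+16-44=4; pred: 69+22-20=71
Step 7: prey: 4+2-5=1; pred: 71+2-21=52
Step 8: prey: 1+0-1=0; pred: 52+0-15=37
Step 9: prey: 0+0-0=0; pred: 37+0-11=26
Step 10: prey: 0+0-0=0; pred: 26+0-7=19
Step 11: prey: 0+0-0=0; pred: 19+0-5=14
Step 12: prey: 0+0-0=0; pred: 14+0-4=10
Max prey = 80 at step 3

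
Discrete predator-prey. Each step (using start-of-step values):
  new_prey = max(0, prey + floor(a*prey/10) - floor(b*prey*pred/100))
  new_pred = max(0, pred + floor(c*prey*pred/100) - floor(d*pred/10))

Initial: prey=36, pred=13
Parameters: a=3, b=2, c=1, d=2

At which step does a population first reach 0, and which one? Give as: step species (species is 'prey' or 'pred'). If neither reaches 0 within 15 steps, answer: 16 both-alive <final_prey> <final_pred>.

Step 1: prey: 36+10-9=37; pred: 13+4-2=15
Step 2: prey: 37+11-11=37; pred: 15+5-3=17
Step 3: prey: 37+11-12=36; pred: 17+6-3=20
Step 4: prey: 36+10-14=32; pred: 20+7-4=23
Step 5: prey: 32+9-14=27; pred: 23+7-4=26
Step 6: prey: 27+8-14=21; pred: 26+7-5=28
Step 7: prey: 21+6-11=16; pred: 28+5-5=28
Step 8: prey: 16+4-8=12; pred: 28+4-5=27
Step 9: prey: 12+3-6=9; pred: 27+3-5=25
Step 10: prey: 9+2-4=7; pred: 25+2-5=22
Step 11: prey: 7+2-3=6; pred: 22+1-4=19
Step 12: prey: 6+1-2=5; pred: 19+1-3=17
Step 13: prey: 5+1-1=5; pred: 17+0-3=14
Step 14: prey: 5+1-1=5; pred: 14+0-2=12
Step 15: prey: 5+1-1=5; pred: 12+0-2=10
No extinction within 15 steps

Answer: 16 both-alive 5 10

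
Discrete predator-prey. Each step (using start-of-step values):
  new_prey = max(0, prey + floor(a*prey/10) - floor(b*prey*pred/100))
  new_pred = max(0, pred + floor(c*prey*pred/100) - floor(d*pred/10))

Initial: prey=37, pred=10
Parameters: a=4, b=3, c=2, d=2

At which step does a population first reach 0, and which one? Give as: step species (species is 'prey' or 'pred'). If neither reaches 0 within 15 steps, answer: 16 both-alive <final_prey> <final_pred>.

Answer: 5 prey

Derivation:
Step 1: prey: 37+14-11=40; pred: 10+7-2=15
Step 2: prey: 40+16-18=38; pred: 15+12-3=24
Step 3: prey: 38+15-27=26; pred: 24+18-4=38
Step 4: prey: 26+10-29=7; pred: 38+19-7=50
Step 5: prey: 7+2-10=0; pred: 50+7-10=47
First extinction: prey at step 5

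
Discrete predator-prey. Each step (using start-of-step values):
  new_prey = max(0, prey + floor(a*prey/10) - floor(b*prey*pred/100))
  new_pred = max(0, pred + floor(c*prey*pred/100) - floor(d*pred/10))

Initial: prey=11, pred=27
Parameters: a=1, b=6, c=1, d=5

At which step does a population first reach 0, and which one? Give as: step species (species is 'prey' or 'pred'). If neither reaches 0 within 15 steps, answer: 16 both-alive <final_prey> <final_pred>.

Step 1: prey: 11+1-17=0; pred: 27+2-13=16
First extinction: prey at step 1

Answer: 1 prey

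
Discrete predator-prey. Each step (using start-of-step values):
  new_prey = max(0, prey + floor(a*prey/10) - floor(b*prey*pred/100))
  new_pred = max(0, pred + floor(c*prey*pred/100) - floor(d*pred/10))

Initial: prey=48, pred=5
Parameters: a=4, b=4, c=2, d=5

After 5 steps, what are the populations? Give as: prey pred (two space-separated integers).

Answer: 0 42

Derivation:
Step 1: prey: 48+19-9=58; pred: 5+4-2=7
Step 2: prey: 58+23-16=65; pred: 7+8-3=12
Step 3: prey: 65+26-31=60; pred: 12+15-6=21
Step 4: prey: 60+24-50=34; pred: 21+25-10=36
Step 5: prey: 34+13-48=0; pred: 36+24-18=42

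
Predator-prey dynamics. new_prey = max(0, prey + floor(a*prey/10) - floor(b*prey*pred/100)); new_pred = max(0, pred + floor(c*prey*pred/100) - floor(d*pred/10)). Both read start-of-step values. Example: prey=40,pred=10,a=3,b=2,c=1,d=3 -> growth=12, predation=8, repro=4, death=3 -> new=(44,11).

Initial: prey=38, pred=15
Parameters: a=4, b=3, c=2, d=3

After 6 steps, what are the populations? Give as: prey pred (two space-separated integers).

Answer: 1 20

Derivation:
Step 1: prey: 38+15-17=36; pred: 15+11-4=22
Step 2: prey: 36+14-23=27; pred: 22+15-6=31
Step 3: prey: 27+10-25=12; pred: 31+16-9=38
Step 4: prey: 12+4-13=3; pred: 38+9-11=36
Step 5: prey: 3+1-3=1; pred: 36+2-10=28
Step 6: prey: 1+0-0=1; pred: 28+0-8=20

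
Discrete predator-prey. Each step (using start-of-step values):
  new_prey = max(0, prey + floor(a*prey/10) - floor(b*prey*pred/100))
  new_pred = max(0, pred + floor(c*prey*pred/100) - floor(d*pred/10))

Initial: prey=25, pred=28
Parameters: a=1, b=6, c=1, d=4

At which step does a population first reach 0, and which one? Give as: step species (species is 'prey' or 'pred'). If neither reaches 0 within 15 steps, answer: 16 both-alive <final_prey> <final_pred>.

Step 1: prey: 25+2-42=0; pred: 28+7-11=24
First extinction: prey at step 1

Answer: 1 prey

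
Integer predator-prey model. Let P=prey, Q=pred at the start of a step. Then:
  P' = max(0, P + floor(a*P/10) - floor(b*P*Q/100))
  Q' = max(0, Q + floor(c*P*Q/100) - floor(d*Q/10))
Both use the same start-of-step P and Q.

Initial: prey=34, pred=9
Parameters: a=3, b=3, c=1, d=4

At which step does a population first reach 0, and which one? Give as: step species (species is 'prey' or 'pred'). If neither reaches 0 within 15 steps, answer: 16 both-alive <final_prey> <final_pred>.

Answer: 16 both-alive 47 10

Derivation:
Step 1: prey: 34+10-9=35; pred: 9+3-3=9
Step 2: prey: 35+10-9=36; pred: 9+3-3=9
Step 3: prey: 36+10-9=37; pred: 9+3-3=9
Step 4: prey: 37+11-9=39; pred: 9+3-3=9
Step 5: prey: 39+11-10=40; pred: 9+3-3=9
Step 6: prey: 40+12-10=42; pred: 9+3-3=9
Step 7: prey: 42+12-11=43; pred: 9+3-3=9
Step 8: prey: 43+12-11=44; pred: 9+3-3=9
Step 9: prey: 44+13-11=46; pred: 9+3-3=9
Step 10: prey: 46+13-12=47; pred: 9+4-3=10
Step 11: prey: 47+14-14=47; pred: 10+4-4=10
Steps 12-15: state stable at prey=47, pred=10 (no change)
No extinction within 15 steps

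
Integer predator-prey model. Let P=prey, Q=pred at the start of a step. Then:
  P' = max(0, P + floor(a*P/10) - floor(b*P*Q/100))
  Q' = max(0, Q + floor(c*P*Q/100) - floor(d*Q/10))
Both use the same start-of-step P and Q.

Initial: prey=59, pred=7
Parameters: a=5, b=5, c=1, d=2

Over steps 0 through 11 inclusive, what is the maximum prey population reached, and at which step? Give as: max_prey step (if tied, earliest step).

Step 1: prey: 59+29-20=68; pred: 7+4-1=10
Step 2: prey: 68+34-34=68; pred: 10+6-2=14
Step 3: prey: 68+34-47=55; pred: 14+9-2=21
Step 4: prey: 55+27-57=25; pred: 21+11-4=28
Step 5: prey: 25+12-35=2; pred: 28+7-5=30
Step 6: prey: 2+1-3=0; pred: 30+0-6=24
Step 7: prey: 0+0-0=0; pred: 24+0-4=20
Step 8: prey: 0+0-0=0; pred: 20+0-4=16
Step 9: prey: 0+0-0=0; pred: 16+0-3=13
Step 10: prey: 0+0-0=0; pred: 13+0-2=11
Step 11: prey: 0+0-0=0; pred: 11+0-2=9
Max prey = 68 at step 1

Answer: 68 1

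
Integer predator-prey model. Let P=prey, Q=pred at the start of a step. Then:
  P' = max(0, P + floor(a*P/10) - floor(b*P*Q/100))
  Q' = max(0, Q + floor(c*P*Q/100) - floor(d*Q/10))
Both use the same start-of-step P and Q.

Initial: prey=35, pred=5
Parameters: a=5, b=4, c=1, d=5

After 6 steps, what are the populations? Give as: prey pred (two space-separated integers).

Answer: 195 12

Derivation:
Step 1: prey: 35+17-7=45; pred: 5+1-2=4
Step 2: prey: 45+22-7=60; pred: 4+1-2=3
Step 3: prey: 60+30-7=83; pred: 3+1-1=3
Step 4: prey: 83+41-9=115; pred: 3+2-1=4
Step 5: prey: 115+57-18=154; pred: 4+4-2=6
Step 6: prey: 154+77-36=195; pred: 6+9-3=12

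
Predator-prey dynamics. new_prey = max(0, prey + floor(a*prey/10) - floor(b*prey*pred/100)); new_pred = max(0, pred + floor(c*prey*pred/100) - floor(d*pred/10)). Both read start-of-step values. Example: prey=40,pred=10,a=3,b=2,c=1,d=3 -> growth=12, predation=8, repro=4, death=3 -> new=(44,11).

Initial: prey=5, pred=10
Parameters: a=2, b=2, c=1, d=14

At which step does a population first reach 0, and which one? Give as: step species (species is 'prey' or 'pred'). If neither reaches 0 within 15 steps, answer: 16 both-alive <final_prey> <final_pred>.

Answer: 1 pred

Derivation:
Step 1: prey: 5+1-1=5; pred: 10+0-14=0
First extinction: pred at step 1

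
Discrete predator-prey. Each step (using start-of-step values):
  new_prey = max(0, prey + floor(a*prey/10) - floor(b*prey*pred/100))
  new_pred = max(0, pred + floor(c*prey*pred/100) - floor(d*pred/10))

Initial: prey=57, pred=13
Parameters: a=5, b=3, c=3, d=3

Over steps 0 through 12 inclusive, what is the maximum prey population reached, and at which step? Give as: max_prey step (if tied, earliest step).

Answer: 63 1

Derivation:
Step 1: prey: 57+28-22=63; pred: 13+22-3=32
Step 2: prey: 63+31-60=34; pred: 32+60-9=83
Step 3: prey: 34+17-84=0; pred: 83+84-24=143
Step 4: prey: 0+0-0=0; pred: 143+0-42=101
Step 5: prey: 0+0-0=0; pred: 101+0-30=71
Step 6: prey: 0+0-0=0; pred: 71+0-21=50
Step 7: prey: 0+0-0=0; pred: 50+0-15=35
Step 8: prey: 0+0-0=0; pred: 35+0-10=25
Step 9: prey: 0+0-0=0; pred: 25+0-7=18
Step 10: prey: 0+0-0=0; pred: 18+0-5=13
Step 11: prey: 0+0-0=0; pred: 13+0-3=10
Step 12: prey: 0+0-0=0; pred: 10+0-3=7
Max prey = 63 at step 1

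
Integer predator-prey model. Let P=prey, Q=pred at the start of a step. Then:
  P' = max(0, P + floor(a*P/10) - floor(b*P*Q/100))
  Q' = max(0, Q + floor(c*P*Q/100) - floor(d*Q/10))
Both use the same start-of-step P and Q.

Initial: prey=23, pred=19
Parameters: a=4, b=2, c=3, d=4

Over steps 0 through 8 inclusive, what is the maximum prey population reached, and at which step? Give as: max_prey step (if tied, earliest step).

Answer: 24 1

Derivation:
Step 1: prey: 23+9-8=24; pred: 19+13-7=25
Step 2: prey: 24+9-12=21; pred: 25+18-10=33
Step 3: prey: 21+8-13=16; pred: 33+20-13=40
Step 4: prey: 16+6-12=10; pred: 40+19-16=43
Step 5: prey: 10+4-8=6; pred: 43+12-17=38
Step 6: prey: 6+2-4=4; pred: 38+6-15=29
Step 7: prey: 4+1-2=3; pred: 29+3-11=21
Step 8: prey: 3+1-1=3; pred: 21+1-8=14
Max prey = 24 at step 1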